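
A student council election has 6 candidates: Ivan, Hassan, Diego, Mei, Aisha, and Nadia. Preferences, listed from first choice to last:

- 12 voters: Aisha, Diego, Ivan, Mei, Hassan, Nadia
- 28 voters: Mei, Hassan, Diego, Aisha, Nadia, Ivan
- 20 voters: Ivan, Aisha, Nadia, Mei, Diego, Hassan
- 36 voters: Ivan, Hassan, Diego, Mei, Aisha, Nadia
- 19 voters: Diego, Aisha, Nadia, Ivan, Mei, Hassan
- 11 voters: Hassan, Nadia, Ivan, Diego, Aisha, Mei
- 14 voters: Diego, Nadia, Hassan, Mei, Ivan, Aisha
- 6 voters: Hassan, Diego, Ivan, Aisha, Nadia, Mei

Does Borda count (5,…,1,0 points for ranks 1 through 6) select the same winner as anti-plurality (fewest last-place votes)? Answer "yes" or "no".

Borda — scores: Ivan 419, Hassan 395, Diego 471, Mei 323, Aisha 331, Nadia 251. Winner: Diego.
Anti-plurality — last-place votes: Ivan 28, Hassan 39, Diego 0, Mei 17, Aisha 14, Nadia 48. Winner: Diego.
The two methods agree.

yes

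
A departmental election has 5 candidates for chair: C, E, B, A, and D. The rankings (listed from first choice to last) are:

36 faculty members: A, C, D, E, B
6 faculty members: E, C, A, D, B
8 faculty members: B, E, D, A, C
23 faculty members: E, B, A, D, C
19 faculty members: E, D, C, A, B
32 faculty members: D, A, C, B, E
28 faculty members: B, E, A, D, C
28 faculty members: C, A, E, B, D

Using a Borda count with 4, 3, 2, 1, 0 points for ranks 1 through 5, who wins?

A

C: 36·3 + 6·3 + 8·0 + 23·0 + 19·2 + 32·2 + 28·0 + 28·4 = 340
E: 36·1 + 6·4 + 8·3 + 23·4 + 19·4 + 32·0 + 28·3 + 28·2 = 392
B: 36·0 + 6·0 + 8·4 + 23·3 + 19·0 + 32·1 + 28·4 + 28·1 = 273
A: 36·4 + 6·2 + 8·1 + 23·2 + 19·1 + 32·3 + 28·2 + 28·3 = 465
D: 36·2 + 6·1 + 8·2 + 23·1 + 19·3 + 32·4 + 28·1 + 28·0 = 330
A has the highest Borda score (465).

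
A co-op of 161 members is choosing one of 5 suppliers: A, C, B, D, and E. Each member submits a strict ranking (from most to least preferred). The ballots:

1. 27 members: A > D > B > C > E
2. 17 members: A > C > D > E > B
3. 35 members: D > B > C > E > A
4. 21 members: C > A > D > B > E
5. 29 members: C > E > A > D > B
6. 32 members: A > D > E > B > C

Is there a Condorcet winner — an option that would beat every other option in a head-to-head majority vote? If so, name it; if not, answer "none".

none

Checking pairwise contests:
C beats A 85–76.
B beats C 94–67.
A beats B 126–35.
A beats D 126–35.
A beats E 97–64.
Every option loses at least one head-to-head, so there is no Condorcet winner.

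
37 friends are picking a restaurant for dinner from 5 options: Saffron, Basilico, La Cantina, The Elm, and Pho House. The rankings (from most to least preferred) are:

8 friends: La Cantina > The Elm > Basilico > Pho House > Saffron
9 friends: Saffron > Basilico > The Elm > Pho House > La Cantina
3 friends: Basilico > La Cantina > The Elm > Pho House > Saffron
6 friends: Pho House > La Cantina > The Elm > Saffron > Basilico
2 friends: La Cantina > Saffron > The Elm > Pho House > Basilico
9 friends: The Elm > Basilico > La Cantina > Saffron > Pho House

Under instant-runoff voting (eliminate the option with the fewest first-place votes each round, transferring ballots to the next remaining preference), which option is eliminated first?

Round 1: Saffron 9, Basilico 3, La Cantina 10, The Elm 9, Pho House 6. Eliminate Basilico.

Basilico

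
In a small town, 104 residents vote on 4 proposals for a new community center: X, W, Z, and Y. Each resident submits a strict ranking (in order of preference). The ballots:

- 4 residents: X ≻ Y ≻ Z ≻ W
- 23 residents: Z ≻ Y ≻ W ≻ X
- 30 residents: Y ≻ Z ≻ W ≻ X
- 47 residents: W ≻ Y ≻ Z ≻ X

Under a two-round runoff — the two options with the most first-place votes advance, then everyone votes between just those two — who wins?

Y

Round 1 first-place votes: X 4, W 47, Z 23, Y 30.
W and Y advance.
Runoff: W is preferred to Y by 47 voters; Y by 57.
Y wins the runoff.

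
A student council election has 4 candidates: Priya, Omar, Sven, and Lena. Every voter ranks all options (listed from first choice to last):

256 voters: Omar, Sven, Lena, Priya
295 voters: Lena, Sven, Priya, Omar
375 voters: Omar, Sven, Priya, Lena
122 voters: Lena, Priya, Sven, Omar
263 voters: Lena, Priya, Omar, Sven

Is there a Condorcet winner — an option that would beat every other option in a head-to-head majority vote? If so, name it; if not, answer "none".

Lena vs Priya: 936–375 for Lena.
Lena vs Omar: 680–631 for Lena.
Lena vs Sven: 680–631 for Lena.
Lena beats every other option head-to-head.

Lena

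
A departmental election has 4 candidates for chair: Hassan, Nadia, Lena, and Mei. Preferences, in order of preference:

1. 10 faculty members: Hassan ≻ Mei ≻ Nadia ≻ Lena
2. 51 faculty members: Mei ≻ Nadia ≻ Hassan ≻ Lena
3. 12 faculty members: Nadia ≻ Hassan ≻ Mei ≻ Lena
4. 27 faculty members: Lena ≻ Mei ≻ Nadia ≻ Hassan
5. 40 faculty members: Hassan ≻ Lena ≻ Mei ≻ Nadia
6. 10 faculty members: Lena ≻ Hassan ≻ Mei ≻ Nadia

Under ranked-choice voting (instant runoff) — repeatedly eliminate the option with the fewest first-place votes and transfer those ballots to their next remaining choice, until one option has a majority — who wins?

Round 1: Hassan 50, Nadia 12, Lena 37, Mei 51. Eliminate Nadia.
Round 2: Hassan 62, Lena 37, Mei 51. Eliminate Lena.
Round 3: Hassan 72, Mei 78. Mei has a majority.

Mei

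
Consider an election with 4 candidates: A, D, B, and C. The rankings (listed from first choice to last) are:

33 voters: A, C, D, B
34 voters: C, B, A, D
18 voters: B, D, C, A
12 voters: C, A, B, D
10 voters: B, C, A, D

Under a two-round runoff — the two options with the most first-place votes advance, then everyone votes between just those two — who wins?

C

Round 1 first-place votes: A 33, D 0, B 28, C 46.
C and A advance.
Runoff: C is preferred to A by 74 voters; A by 33.
C wins the runoff.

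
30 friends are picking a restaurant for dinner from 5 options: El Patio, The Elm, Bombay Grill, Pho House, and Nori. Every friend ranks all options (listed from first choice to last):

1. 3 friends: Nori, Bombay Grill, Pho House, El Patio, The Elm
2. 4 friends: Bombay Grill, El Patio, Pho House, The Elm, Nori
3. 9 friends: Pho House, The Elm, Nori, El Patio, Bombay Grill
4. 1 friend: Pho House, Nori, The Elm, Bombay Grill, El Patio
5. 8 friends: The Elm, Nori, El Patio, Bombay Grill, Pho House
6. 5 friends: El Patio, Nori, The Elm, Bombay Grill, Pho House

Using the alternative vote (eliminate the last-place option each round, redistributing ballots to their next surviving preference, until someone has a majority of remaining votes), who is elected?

Round 1: El Patio 5, The Elm 8, Bombay Grill 4, Pho House 10, Nori 3. Eliminate Nori.
Round 2: El Patio 5, The Elm 8, Bombay Grill 7, Pho House 10. Eliminate El Patio.
Round 3: The Elm 13, Bombay Grill 7, Pho House 10. Eliminate Bombay Grill.
Round 4: The Elm 13, Pho House 17. Pho House has a majority.

Pho House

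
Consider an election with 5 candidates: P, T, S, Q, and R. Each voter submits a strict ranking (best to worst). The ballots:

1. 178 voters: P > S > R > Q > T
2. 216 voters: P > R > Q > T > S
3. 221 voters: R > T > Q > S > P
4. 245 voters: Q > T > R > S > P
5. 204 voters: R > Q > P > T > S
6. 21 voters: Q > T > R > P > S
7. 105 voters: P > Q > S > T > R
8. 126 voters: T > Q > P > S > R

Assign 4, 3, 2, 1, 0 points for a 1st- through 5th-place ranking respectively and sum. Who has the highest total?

P: 178·4 + 216·4 + 221·0 + 245·0 + 204·2 + 21·1 + 105·4 + 126·2 = 2677
T: 178·0 + 216·1 + 221·3 + 245·3 + 204·1 + 21·3 + 105·1 + 126·4 = 2490
S: 178·3 + 216·0 + 221·1 + 245·1 + 204·0 + 21·0 + 105·2 + 126·1 = 1336
Q: 178·1 + 216·2 + 221·2 + 245·4 + 204·3 + 21·4 + 105·3 + 126·3 = 3421
R: 178·2 + 216·3 + 221·4 + 245·2 + 204·4 + 21·2 + 105·0 + 126·0 = 3236
Q has the highest Borda score (3421).

Q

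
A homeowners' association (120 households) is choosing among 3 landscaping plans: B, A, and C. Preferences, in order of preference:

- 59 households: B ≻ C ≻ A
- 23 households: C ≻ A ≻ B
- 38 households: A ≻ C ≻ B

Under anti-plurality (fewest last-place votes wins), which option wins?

Last-place votes: B 61, A 59, C 0.
C is ranked last by the fewest voters, so C wins.

C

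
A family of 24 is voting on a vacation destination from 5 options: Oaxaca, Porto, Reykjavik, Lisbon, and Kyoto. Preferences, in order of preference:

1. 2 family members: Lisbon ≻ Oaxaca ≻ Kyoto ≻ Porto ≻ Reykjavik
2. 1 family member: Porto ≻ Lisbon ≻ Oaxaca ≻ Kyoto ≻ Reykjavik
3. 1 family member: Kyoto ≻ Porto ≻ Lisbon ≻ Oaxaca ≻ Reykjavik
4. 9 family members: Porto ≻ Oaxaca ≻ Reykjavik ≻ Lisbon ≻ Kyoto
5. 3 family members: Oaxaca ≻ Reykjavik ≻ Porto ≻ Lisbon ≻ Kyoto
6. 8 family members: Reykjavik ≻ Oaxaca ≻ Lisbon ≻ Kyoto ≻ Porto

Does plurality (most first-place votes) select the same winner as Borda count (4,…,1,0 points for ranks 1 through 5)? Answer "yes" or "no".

Plurality — first-place votes: Oaxaca 3, Porto 10, Reykjavik 8, Lisbon 2, Kyoto 1. Winner: Porto.
Borda — scores: Oaxaca 72, Porto 51, Reykjavik 59, Lisbon 41, Kyoto 17. Winner: Oaxaca.
The two methods disagree.

no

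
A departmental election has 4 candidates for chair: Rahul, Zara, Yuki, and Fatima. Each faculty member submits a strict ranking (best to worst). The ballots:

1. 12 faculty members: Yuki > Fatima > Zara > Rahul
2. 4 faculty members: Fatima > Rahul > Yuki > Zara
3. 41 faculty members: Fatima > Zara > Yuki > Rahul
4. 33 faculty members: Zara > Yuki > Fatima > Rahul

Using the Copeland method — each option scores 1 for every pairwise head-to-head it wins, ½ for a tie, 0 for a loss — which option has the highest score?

Rahul: loses to Zara, Yuki, and Fatima → score 0.
Zara: beats Rahul and Yuki; loses to Fatima → score 2.
Yuki: beats Rahul; ties Fatima; loses to Zara → score 1.5.
Fatima: beats Rahul and Zara; ties Yuki → score 2.5.
Fatima has the best pairwise record.

Fatima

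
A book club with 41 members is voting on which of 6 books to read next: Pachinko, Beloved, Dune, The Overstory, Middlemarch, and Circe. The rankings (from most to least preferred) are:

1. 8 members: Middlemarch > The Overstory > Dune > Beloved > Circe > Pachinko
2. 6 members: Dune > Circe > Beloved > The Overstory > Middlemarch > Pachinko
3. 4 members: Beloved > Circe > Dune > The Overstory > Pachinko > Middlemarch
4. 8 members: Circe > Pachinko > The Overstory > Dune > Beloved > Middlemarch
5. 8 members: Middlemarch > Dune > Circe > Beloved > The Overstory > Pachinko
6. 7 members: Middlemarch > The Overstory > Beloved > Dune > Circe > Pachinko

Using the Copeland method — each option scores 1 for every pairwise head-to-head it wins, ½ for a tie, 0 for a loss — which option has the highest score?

Middlemarch

Pachinko: loses to Beloved, Dune, The Overstory, Middlemarch, and Circe → score 0.
Beloved: beats Pachinko; loses to Dune, The Overstory, Middlemarch, and Circe → score 1.
Dune: beats Pachinko, Beloved, and Circe; loses to The Overstory and Middlemarch → score 3.
The Overstory: beats Pachinko, Beloved, and Dune; loses to Middlemarch and Circe → score 3.
Middlemarch: beats Pachinko, Beloved, Dune, The Overstory, and Circe → score 5.
Circe: beats Pachinko, Beloved, and The Overstory; loses to Dune and Middlemarch → score 3.
Middlemarch has the best pairwise record.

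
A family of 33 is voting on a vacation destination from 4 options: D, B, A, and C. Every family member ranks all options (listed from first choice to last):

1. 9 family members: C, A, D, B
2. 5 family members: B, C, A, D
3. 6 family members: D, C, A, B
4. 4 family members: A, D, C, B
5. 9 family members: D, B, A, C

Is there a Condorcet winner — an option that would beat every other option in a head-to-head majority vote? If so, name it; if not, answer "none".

Checking pairwise contests:
A beats D 18–15.
D beats B 28–5.
C beats A 20–13.
D beats C 19–14.
Every option loses at least one head-to-head, so there is no Condorcet winner.

none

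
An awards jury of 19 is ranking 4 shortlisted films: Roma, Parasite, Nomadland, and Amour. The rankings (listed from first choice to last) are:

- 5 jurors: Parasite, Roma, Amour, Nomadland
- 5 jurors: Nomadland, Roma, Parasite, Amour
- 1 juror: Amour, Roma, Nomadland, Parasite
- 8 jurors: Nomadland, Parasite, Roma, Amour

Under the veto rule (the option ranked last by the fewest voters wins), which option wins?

Last-place votes: Roma 0, Parasite 1, Nomadland 5, Amour 13.
Roma is ranked last by the fewest voters, so Roma wins.

Roma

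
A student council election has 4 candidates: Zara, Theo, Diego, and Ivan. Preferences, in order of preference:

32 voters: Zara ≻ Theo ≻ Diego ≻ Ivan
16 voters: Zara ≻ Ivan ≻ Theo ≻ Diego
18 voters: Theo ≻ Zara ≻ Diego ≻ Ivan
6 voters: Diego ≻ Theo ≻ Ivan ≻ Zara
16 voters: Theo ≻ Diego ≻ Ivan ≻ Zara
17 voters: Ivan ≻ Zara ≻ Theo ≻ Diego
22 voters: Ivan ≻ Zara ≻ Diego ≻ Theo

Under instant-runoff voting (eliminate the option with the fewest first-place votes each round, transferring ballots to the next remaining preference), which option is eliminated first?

Round 1: Zara 48, Theo 34, Diego 6, Ivan 39. Eliminate Diego.

Diego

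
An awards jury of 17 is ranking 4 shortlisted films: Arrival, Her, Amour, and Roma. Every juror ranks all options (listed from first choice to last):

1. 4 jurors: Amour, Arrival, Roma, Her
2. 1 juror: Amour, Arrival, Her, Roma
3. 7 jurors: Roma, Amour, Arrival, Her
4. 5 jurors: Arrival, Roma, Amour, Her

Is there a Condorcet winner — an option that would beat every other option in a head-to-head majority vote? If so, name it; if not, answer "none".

Checking pairwise contests:
Amour beats Arrival 12–5.
Arrival beats Her 17–0.
Roma beats Amour 12–5.
Arrival beats Roma 10–7.
Every option loses at least one head-to-head, so there is no Condorcet winner.

none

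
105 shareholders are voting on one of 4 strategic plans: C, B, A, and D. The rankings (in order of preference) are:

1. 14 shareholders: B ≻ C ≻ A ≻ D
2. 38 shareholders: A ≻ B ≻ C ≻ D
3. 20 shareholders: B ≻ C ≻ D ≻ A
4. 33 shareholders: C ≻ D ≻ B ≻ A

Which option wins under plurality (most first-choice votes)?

First-place votes: C 33, B 34, A 38, D 0.
A has the most first-place votes.

A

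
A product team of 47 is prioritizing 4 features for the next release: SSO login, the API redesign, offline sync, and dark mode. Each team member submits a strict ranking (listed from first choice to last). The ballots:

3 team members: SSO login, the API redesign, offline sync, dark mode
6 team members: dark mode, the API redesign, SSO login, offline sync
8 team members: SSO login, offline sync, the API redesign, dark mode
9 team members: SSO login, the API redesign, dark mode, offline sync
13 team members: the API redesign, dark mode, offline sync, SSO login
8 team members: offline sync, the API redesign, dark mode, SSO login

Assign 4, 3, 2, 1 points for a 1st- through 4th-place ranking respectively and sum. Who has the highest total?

SSO login: 3·4 + 6·2 + 8·4 + 9·4 + 13·1 + 8·1 = 113
the API redesign: 3·3 + 6·3 + 8·2 + 9·3 + 13·4 + 8·3 = 146
offline sync: 3·2 + 6·1 + 8·3 + 9·1 + 13·2 + 8·4 = 103
dark mode: 3·1 + 6·4 + 8·1 + 9·2 + 13·3 + 8·2 = 108
the API redesign has the highest Borda score (146).

the API redesign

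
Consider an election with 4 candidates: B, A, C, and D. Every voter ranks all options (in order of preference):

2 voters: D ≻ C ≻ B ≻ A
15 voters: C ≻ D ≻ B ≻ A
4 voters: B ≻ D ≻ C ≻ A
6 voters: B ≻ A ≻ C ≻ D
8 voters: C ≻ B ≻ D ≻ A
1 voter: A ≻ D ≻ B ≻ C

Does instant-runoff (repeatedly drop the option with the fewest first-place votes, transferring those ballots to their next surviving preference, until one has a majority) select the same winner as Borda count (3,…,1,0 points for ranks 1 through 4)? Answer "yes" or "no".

yes

Instant-runoff — R1 B 10, A 1, C 23, D 2 (C winner). Winner: C.
Borda — scores: B 64, A 15, C 83, D 54. Winner: C.
The two methods agree.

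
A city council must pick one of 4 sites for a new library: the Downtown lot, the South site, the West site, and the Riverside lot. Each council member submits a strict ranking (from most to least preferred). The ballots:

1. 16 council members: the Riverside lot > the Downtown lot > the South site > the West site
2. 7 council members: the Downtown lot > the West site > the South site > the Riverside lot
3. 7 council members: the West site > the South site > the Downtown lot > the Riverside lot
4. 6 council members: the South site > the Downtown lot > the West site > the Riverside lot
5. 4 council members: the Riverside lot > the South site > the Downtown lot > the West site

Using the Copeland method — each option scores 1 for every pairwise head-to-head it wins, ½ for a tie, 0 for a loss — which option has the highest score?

the Downtown lot: beats the South site and the West site; ties the Riverside lot → score 2.5.
the South site: beats the West site; ties the Riverside lot; loses to the Downtown lot → score 1.5.
the West site: ties the Riverside lot; loses to the Downtown lot and the South site → score 0.5.
the Riverside lot: ties the Downtown lot, the South site, and the West site → score 1.5.
the Downtown lot has the best pairwise record.

the Downtown lot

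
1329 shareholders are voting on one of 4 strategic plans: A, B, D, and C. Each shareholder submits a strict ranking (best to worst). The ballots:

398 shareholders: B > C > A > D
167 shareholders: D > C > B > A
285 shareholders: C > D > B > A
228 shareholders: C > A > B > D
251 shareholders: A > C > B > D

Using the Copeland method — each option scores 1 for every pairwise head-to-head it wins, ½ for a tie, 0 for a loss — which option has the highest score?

C

A: beats D; loses to B and C → score 1.
B: beats A and D; loses to C → score 2.
D: loses to A, B, and C → score 0.
C: beats A, B, and D → score 3.
C has the best pairwise record.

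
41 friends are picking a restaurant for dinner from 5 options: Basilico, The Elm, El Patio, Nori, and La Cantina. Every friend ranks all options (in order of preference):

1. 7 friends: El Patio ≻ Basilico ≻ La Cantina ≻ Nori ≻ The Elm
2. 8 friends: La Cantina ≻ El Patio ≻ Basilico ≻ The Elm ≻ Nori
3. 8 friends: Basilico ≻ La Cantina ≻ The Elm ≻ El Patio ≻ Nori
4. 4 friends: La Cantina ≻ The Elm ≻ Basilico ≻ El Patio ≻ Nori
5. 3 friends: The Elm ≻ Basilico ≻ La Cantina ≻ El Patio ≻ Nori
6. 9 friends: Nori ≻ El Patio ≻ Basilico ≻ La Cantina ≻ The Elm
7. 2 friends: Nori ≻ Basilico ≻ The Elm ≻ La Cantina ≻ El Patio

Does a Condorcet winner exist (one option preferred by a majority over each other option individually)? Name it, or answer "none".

Checking pairwise contests:
El Patio beats Basilico 24–17.
Basilico beats The Elm 34–7.
La Cantina beats El Patio 25–16.
Basilico beats Nori 30–11.
Basilico beats La Cantina 29–12.
Every option loses at least one head-to-head, so there is no Condorcet winner.

none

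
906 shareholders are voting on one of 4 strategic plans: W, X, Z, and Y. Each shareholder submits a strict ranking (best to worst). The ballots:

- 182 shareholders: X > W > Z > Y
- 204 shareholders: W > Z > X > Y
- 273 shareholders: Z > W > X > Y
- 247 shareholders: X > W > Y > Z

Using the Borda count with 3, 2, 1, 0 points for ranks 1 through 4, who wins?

W: 182·2 + 204·3 + 273·2 + 247·2 = 2016
X: 182·3 + 204·1 + 273·1 + 247·3 = 1764
Z: 182·1 + 204·2 + 273·3 + 247·0 = 1409
Y: 182·0 + 204·0 + 273·0 + 247·1 = 247
W has the highest Borda score (2016).

W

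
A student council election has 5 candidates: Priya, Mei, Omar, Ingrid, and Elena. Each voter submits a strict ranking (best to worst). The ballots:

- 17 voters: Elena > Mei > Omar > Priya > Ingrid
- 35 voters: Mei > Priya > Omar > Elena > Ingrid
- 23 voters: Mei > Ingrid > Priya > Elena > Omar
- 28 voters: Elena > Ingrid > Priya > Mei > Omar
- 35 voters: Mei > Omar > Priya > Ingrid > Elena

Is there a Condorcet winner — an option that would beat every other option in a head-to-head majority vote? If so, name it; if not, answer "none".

Mei vs Priya: 110–28 for Mei.
Mei vs Omar: 138–0 for Mei.
Mei vs Ingrid: 110–28 for Mei.
Mei vs Elena: 93–45 for Mei.
Mei beats every other option head-to-head.

Mei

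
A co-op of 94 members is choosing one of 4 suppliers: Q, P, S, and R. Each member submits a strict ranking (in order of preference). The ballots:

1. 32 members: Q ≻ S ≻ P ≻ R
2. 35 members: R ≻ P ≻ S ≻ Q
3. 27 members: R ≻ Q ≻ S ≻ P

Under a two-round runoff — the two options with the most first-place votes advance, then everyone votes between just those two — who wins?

Round 1 first-place votes: Q 32, P 0, S 0, R 62.
R and Q advance.
Runoff: R is preferred to Q by 62 voters; Q by 32.
R wins the runoff.

R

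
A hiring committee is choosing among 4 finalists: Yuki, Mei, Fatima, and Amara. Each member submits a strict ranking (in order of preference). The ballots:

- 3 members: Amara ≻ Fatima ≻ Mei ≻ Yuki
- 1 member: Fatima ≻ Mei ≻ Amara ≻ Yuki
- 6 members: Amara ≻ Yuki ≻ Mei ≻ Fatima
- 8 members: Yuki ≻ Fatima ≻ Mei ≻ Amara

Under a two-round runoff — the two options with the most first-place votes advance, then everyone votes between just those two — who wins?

Round 1 first-place votes: Yuki 8, Mei 0, Fatima 1, Amara 9.
Amara and Yuki advance.
Runoff: Amara is preferred to Yuki by 10 voters; Yuki by 8.
Amara wins the runoff.

Amara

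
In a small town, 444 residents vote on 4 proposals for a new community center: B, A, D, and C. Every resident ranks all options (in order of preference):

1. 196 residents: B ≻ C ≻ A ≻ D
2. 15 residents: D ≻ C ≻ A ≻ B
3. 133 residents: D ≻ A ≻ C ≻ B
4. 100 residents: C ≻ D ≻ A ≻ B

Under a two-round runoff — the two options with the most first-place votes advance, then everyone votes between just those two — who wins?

D

Round 1 first-place votes: B 196, A 0, D 148, C 100.
B and D advance.
Runoff: B is preferred to D by 196 voters; D by 248.
D wins the runoff.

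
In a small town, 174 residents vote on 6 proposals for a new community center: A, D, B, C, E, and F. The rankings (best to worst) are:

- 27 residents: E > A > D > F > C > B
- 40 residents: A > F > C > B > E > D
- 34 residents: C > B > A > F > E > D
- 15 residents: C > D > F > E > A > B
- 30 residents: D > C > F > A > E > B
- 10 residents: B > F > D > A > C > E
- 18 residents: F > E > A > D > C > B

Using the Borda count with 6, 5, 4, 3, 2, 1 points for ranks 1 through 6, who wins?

A

A: 27·5 + 40·6 + 34·4 + 15·2 + 30·3 + 10·3 + 18·4 = 733
D: 27·4 + 40·1 + 34·1 + 15·5 + 30·6 + 10·4 + 18·3 = 531
B: 27·1 + 40·3 + 34·5 + 15·1 + 30·1 + 10·6 + 18·1 = 440
C: 27·2 + 40·4 + 34·6 + 15·6 + 30·5 + 10·2 + 18·2 = 714
E: 27·6 + 40·2 + 34·2 + 15·3 + 30·2 + 10·1 + 18·5 = 515
F: 27·3 + 40·5 + 34·3 + 15·4 + 30·4 + 10·5 + 18·6 = 721
A has the highest Borda score (733).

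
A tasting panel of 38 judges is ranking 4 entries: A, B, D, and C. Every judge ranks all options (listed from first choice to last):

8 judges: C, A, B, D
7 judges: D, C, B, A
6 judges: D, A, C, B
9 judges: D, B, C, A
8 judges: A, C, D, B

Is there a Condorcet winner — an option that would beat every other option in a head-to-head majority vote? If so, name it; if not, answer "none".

D vs A: 22–16 for D.
D vs B: 30–8 for D.
D vs C: 22–16 for D.
D beats every other option head-to-head.

D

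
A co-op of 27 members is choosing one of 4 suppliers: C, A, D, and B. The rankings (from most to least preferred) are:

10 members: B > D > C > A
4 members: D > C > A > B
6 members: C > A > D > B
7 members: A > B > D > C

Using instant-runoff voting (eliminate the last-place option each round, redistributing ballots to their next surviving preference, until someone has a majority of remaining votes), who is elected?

Round 1: C 6, A 7, D 4, B 10. Eliminate D.
Round 2: C 10, A 7, B 10. Eliminate A.
Round 3: C 10, B 17. B has a majority.

B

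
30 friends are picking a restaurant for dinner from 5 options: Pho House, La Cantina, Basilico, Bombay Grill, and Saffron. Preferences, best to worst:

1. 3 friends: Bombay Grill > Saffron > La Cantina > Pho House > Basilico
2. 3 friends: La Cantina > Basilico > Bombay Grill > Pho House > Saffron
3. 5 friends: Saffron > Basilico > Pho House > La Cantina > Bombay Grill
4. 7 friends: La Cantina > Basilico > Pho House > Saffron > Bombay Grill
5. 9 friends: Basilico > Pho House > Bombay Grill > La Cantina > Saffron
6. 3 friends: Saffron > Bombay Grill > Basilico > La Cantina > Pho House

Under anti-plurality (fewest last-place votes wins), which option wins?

La Cantina

Last-place votes: Pho House 3, La Cantina 0, Basilico 3, Bombay Grill 12, Saffron 12.
La Cantina is ranked last by the fewest voters, so La Cantina wins.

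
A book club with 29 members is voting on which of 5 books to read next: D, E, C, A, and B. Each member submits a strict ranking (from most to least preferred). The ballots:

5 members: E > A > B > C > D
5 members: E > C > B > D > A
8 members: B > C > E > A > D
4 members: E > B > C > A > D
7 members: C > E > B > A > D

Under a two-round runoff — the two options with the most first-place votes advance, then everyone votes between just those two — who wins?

Round 1 first-place votes: D 0, E 14, C 7, A 0, B 8.
E and B advance.
Runoff: E is preferred to B by 21 voters; B by 8.
E wins the runoff.

E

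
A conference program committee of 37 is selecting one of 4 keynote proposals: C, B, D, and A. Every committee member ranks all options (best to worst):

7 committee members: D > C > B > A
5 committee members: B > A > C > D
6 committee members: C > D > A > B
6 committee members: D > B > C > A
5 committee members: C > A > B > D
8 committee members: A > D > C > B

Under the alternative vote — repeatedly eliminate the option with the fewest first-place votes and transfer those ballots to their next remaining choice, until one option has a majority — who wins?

D

Round 1: C 11, B 5, D 13, A 8. Eliminate B.
Round 2: C 11, D 13, A 13. Eliminate C.
Round 3: D 19, A 18. D has a majority.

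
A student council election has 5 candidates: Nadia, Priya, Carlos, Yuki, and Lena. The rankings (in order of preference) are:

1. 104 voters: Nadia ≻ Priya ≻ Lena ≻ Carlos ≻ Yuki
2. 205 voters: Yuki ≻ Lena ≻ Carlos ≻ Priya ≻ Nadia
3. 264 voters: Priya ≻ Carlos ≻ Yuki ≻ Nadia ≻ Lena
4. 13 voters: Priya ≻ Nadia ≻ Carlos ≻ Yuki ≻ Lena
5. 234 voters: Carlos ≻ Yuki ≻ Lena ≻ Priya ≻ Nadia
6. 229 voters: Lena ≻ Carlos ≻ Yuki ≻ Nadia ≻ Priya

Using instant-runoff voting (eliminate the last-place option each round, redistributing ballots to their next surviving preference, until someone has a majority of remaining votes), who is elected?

Round 1: Nadia 104, Priya 277, Carlos 234, Yuki 205, Lena 229. Eliminate Nadia.
Round 2: Priya 381, Carlos 234, Yuki 205, Lena 229. Eliminate Yuki.
Round 3: Priya 381, Carlos 234, Lena 434. Eliminate Carlos.
Round 4: Priya 381, Lena 668. Lena has a majority.

Lena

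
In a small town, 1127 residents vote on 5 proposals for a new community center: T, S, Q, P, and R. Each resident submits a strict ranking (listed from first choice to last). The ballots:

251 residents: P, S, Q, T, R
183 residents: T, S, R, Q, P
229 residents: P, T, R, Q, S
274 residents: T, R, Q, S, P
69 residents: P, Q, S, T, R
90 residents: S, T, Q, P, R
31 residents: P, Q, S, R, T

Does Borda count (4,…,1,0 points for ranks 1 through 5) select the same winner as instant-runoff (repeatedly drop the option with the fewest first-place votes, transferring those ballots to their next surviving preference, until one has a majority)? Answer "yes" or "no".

Borda — scores: T 3105, S 2136, Q 1942, P 2410, R 1677. Winner: T.
Instant-runoff — R1 T 457, S 90, Q 0, P 580, R 0 (P winner). Winner: P.
The two methods disagree.

no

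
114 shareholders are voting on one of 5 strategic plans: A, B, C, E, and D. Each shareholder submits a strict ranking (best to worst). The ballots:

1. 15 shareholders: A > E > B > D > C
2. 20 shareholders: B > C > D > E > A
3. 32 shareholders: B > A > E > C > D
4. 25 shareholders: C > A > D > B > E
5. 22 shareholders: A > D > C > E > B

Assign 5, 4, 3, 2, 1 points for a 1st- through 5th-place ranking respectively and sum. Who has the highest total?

A: 15·5 + 20·1 + 32·4 + 25·4 + 22·5 = 433
B: 15·3 + 20·5 + 32·5 + 25·2 + 22·1 = 377
C: 15·1 + 20·4 + 32·2 + 25·5 + 22·3 = 350
E: 15·4 + 20·2 + 32·3 + 25·1 + 22·2 = 265
D: 15·2 + 20·3 + 32·1 + 25·3 + 22·4 = 285
A has the highest Borda score (433).

A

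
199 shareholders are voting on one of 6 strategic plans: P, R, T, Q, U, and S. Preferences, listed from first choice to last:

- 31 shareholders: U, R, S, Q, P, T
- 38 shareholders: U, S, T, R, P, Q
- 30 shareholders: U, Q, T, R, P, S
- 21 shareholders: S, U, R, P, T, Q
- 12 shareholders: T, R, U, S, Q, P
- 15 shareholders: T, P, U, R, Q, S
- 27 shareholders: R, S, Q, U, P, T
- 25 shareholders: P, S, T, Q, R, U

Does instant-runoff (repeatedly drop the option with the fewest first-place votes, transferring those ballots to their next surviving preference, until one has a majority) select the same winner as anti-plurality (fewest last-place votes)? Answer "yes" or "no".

Instant-runoff — R1 P 25, R 27, T 27, Q 0, U 99, S 21 (Q out); R2 P 25, R 27, T 27, U 99, S 21 (S out); R3 P 25, R 27, T 27, U 120 (U winner). Winner: U.
Anti-plurality — last-place votes: P 12, R 0, T 58, Q 59, U 25, S 45. Winner: R.
The two methods disagree.

no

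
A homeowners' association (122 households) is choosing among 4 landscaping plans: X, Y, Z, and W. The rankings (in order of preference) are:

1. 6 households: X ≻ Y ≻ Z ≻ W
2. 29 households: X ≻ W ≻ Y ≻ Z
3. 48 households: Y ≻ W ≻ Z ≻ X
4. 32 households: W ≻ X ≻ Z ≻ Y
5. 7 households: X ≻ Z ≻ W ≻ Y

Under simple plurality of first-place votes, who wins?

Y

First-place votes: X 42, Y 48, Z 0, W 32.
Y has the most first-place votes.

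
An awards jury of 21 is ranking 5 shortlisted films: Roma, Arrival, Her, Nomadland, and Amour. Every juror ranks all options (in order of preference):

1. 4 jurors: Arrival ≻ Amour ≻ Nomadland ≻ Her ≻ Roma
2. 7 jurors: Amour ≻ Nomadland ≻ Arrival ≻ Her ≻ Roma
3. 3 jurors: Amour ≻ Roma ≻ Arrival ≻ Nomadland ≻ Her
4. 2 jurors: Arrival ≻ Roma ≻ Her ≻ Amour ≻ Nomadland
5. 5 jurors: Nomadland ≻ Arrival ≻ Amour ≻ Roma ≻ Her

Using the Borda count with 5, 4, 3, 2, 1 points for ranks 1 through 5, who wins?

Roma: 4·1 + 7·1 + 3·4 + 2·4 + 5·2 = 41
Arrival: 4·5 + 7·3 + 3·3 + 2·5 + 5·4 = 80
Her: 4·2 + 7·2 + 3·1 + 2·3 + 5·1 = 36
Nomadland: 4·3 + 7·4 + 3·2 + 2·1 + 5·5 = 73
Amour: 4·4 + 7·5 + 3·5 + 2·2 + 5·3 = 85
Amour has the highest Borda score (85).

Amour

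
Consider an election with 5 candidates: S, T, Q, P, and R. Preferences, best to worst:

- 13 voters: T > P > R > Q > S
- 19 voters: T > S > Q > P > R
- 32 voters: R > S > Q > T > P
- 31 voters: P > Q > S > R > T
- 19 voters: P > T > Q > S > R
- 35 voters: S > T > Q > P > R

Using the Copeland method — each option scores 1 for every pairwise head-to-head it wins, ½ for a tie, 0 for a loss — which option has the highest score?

S: beats T, Q, P, and R → score 4.
T: beats Q, P, and R; loses to S → score 3.
Q: beats P and R; loses to S and T → score 2.
P: beats R; loses to S, T, and Q → score 1.
R: loses to S, T, Q, and P → score 0.
S has the best pairwise record.

S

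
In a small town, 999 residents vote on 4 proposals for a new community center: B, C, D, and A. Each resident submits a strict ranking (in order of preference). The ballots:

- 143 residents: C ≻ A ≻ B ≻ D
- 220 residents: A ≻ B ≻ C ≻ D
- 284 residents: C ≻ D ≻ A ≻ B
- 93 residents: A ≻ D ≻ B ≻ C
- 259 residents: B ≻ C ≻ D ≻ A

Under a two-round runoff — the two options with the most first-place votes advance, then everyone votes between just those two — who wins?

C

Round 1 first-place votes: B 259, C 427, D 0, A 313.
C and A advance.
Runoff: C is preferred to A by 686 voters; A by 313.
C wins the runoff.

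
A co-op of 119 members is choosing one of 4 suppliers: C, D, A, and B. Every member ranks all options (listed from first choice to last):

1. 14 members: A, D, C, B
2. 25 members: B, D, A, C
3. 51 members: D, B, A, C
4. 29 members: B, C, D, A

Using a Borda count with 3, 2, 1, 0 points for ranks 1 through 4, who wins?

B

C: 14·1 + 25·0 + 51·0 + 29·2 = 72
D: 14·2 + 25·2 + 51·3 + 29·1 = 260
A: 14·3 + 25·1 + 51·1 + 29·0 = 118
B: 14·0 + 25·3 + 51·2 + 29·3 = 264
B has the highest Borda score (264).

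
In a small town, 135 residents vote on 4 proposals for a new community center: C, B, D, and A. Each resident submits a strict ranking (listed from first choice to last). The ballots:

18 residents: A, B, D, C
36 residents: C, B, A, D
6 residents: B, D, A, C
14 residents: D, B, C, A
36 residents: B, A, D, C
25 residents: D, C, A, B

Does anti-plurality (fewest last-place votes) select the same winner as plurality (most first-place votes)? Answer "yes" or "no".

no

Anti-plurality — last-place votes: C 60, B 25, D 36, A 14. Winner: A.
Plurality — first-place votes: C 36, B 42, D 39, A 18. Winner: B.
The two methods disagree.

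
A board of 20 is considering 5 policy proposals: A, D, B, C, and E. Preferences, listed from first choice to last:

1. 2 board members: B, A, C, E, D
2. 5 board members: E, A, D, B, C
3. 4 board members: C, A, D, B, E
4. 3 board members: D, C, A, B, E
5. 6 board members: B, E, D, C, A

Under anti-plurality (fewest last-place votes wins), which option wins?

Last-place votes: A 6, D 2, B 0, C 5, E 7.
B is ranked last by the fewest voters, so B wins.

B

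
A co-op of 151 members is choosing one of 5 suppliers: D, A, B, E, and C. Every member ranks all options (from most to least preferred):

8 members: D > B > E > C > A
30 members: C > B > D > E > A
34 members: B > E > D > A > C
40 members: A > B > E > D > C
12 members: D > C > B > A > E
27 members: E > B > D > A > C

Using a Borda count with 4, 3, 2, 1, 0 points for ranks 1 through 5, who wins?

B

D: 8·4 + 30·2 + 34·2 + 40·1 + 12·4 + 27·2 = 302
A: 8·0 + 30·0 + 34·1 + 40·4 + 12·1 + 27·1 = 233
B: 8·3 + 30·3 + 34·4 + 40·3 + 12·2 + 27·3 = 475
E: 8·2 + 30·1 + 34·3 + 40·2 + 12·0 + 27·4 = 336
C: 8·1 + 30·4 + 34·0 + 40·0 + 12·3 + 27·0 = 164
B has the highest Borda score (475).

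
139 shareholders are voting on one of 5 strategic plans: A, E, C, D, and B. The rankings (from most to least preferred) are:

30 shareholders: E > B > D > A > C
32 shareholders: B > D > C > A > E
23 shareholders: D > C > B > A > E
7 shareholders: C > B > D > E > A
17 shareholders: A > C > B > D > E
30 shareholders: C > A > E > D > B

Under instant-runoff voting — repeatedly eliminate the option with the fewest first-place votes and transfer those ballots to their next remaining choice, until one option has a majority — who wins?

Round 1: A 17, E 30, C 37, D 23, B 32. Eliminate A.
Round 2: E 30, C 54, D 23, B 32. Eliminate D.
Round 3: E 30, C 77, B 32. C has a majority.

C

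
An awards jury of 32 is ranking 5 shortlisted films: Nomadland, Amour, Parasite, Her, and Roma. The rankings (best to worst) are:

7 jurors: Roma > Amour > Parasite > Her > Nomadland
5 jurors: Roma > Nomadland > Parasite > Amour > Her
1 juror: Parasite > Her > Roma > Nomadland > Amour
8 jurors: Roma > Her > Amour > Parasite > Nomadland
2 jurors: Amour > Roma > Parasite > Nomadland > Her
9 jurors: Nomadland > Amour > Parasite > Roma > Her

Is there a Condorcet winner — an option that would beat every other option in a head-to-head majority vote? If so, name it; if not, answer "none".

Roma

Roma vs Nomadland: 23–9 for Roma.
Roma vs Amour: 21–11 for Roma.
Roma vs Parasite: 22–10 for Roma.
Roma vs Her: 31–1 for Roma.
Roma beats every other option head-to-head.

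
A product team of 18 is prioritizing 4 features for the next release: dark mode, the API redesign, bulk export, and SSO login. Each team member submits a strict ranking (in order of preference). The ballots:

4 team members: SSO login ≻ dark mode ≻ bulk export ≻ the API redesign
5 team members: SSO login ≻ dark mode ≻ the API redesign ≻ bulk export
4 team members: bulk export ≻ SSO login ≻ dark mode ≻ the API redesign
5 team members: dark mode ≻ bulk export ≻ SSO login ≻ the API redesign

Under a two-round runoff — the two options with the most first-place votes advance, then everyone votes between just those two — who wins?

Round 1 first-place votes: dark mode 5, the API redesign 0, bulk export 4, SSO login 9.
SSO login and dark mode advance.
Runoff: SSO login is preferred to dark mode by 13 voters; dark mode by 5.
SSO login wins the runoff.

SSO login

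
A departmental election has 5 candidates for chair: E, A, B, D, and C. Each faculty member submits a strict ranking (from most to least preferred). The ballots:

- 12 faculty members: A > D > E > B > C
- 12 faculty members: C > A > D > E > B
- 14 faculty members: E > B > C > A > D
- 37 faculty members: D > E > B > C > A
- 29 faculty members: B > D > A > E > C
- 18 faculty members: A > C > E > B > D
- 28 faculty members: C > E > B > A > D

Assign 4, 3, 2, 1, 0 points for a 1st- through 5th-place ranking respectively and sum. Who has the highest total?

E

E: 12·2 + 12·1 + 14·4 + 37·3 + 29·1 + 18·2 + 28·3 = 352
A: 12·4 + 12·3 + 14·1 + 37·0 + 29·2 + 18·4 + 28·1 = 256
B: 12·1 + 12·0 + 14·3 + 37·2 + 29·4 + 18·1 + 28·2 = 318
D: 12·3 + 12·2 + 14·0 + 37·4 + 29·3 + 18·0 + 28·0 = 295
C: 12·0 + 12·4 + 14·2 + 37·1 + 29·0 + 18·3 + 28·4 = 279
E has the highest Borda score (352).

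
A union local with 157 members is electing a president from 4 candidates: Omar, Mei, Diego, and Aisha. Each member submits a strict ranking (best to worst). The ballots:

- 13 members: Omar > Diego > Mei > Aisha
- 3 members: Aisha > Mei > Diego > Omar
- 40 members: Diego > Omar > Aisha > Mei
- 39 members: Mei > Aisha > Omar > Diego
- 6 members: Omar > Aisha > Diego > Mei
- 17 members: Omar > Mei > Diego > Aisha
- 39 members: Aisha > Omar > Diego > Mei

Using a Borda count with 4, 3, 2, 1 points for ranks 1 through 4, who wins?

Omar: 13·4 + 3·1 + 40·3 + 39·2 + 6·4 + 17·4 + 39·3 = 462
Mei: 13·2 + 3·3 + 40·1 + 39·4 + 6·1 + 17·3 + 39·1 = 327
Diego: 13·3 + 3·2 + 40·4 + 39·1 + 6·2 + 17·2 + 39·2 = 368
Aisha: 13·1 + 3·4 + 40·2 + 39·3 + 6·3 + 17·1 + 39·4 = 413
Omar has the highest Borda score (462).

Omar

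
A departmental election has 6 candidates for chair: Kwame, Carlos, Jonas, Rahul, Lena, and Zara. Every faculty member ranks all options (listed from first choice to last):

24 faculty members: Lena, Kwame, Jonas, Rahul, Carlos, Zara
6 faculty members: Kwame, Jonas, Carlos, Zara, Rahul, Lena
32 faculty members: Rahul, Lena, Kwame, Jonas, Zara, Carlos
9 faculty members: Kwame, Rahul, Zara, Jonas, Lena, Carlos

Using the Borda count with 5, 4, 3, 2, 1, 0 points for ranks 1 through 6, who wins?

Kwame

Kwame: 24·4 + 6·5 + 32·3 + 9·5 = 267
Carlos: 24·1 + 6·3 + 32·0 + 9·0 = 42
Jonas: 24·3 + 6·4 + 32·2 + 9·2 = 178
Rahul: 24·2 + 6·1 + 32·5 + 9·4 = 250
Lena: 24·5 + 6·0 + 32·4 + 9·1 = 257
Zara: 24·0 + 6·2 + 32·1 + 9·3 = 71
Kwame has the highest Borda score (267).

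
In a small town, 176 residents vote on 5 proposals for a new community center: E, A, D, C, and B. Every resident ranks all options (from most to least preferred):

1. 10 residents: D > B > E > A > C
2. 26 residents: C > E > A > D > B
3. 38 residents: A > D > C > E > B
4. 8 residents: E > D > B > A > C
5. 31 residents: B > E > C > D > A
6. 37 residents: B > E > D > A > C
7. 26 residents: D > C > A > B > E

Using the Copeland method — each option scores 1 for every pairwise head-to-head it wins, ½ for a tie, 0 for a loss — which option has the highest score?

E: beats A and D; loses to C and B → score 2.
A: beats C and B; loses to E and D → score 2.
D: beats A, C, and B; loses to E → score 3.
C: beats E and B; loses to A and D → score 2.
B: beats E; loses to A, D, and C → score 1.
D has the best pairwise record.

D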